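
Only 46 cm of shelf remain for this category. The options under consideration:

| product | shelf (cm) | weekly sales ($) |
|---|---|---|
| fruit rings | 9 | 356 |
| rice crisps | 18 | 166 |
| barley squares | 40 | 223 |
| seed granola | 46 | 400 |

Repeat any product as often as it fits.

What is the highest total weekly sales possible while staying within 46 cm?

1780

The ratio ordering already packs tightly: 5×fruit rings, 45 cm, 1780.
That's the maximum — no swap from here does better than 1780.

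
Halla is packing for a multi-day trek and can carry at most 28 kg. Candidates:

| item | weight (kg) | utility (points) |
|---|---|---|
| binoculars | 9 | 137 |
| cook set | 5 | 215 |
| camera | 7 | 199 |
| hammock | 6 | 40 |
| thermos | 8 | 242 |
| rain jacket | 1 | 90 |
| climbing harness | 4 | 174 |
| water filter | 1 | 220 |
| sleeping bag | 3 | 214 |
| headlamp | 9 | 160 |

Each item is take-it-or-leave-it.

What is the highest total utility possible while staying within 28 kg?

1264

A density-first pass picks cook set + hammock + thermos + rain jacket + climbing harness + water filter + sleeping bag — 1195 at 28 kg.
Replace hammock and rain jacket with camera: the trade gains 69 net, giving 1264 at 28 kg.
Runner-up cook set + hammock + thermos + rain jacket + climbing harness + water filter + sleeping bag tops out at 1195.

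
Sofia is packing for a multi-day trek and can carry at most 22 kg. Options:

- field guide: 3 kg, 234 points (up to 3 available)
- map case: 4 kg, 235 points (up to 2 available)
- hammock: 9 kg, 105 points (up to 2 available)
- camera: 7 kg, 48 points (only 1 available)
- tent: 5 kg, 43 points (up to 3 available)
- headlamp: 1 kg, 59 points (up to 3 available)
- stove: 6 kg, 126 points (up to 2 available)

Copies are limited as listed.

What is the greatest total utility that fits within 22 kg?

By utility per kg: field guide 78.00, headlamp 59.00, map case 58.75 lead.
Best packing: 3×field guide + 2×map case + 3×headlamp — 20 kg, 1349 total.

1349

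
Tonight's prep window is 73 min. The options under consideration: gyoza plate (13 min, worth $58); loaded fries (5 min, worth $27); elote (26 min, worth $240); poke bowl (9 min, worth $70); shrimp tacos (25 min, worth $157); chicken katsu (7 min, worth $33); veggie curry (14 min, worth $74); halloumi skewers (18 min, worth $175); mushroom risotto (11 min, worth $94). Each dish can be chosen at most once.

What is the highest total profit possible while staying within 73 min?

612

Ranking by ratio (profit/min): halloumi skewers 9.72, elote 9.23, mushroom risotto 8.55.
Greedy by ratio would take loaded fries + elote + poke bowl + halloumi skewers + mushroom risotto: 69 min used, total 606.
Replace loaded fries with chicken katsu: the trade gains 6 net, giving 612 at 71 min.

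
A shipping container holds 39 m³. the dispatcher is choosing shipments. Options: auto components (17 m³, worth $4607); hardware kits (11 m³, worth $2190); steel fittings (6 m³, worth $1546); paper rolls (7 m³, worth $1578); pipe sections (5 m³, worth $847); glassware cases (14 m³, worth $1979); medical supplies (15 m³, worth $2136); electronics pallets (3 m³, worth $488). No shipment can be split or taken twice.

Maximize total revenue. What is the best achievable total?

9190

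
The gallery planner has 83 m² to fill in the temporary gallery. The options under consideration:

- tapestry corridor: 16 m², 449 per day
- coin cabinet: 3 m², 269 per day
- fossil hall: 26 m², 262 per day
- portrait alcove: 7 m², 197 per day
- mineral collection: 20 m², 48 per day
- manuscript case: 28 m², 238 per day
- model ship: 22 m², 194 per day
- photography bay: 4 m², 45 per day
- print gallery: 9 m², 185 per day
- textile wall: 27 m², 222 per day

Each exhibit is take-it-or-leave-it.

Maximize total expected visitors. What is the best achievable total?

1556

Density check — coin cabinet 89.67, portrait alcove 28.14, tapestry corridor 28.06, print gallery 20.56 are the best per m².
Taking the top-ratio exhibits first gives tapestry corridor + coin cabinet + fossil hall + portrait alcove + photography bay + print gallery for 1407 (65 m²).
Dropping photography bay frees 4 m²; slotting in model ship (22 m²) lifts the total to 1556 at 83 m².
Nothing else within 83 m² beats 1556.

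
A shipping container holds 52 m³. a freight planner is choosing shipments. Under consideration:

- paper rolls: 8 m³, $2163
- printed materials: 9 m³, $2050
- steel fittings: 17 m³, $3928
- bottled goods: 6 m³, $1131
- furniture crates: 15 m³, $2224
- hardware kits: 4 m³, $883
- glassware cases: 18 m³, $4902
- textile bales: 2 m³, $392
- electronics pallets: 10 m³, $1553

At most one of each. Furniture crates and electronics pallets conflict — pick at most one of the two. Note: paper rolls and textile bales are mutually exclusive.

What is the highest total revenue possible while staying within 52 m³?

Paper rolls + printed materials + steel fittings + glassware cases uses 52 of the 52 m³ and totals 13043.

13043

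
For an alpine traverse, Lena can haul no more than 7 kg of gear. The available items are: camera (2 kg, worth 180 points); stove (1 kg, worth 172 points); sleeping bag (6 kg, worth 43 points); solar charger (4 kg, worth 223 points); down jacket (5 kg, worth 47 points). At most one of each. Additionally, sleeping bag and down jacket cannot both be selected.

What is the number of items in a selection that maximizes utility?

Optimal total is 575.
One optimal bundle: camera + stove + solar charger (7 kg).
All optima have 3 items.

3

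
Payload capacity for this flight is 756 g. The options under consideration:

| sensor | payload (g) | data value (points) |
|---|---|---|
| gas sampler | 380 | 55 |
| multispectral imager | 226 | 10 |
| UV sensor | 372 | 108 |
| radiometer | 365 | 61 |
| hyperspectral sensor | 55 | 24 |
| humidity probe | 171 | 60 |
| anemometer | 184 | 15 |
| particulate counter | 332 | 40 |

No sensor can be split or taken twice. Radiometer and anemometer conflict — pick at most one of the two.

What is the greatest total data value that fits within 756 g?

Best packing: UV sensor + hyperspectral sensor + humidity probe — 598 g, 192 total.
An exhaustive check of the 256 subsets confirms 192.

192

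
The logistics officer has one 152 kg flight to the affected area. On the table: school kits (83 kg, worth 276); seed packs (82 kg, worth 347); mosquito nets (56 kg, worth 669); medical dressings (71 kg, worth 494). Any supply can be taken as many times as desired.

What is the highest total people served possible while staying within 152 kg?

1338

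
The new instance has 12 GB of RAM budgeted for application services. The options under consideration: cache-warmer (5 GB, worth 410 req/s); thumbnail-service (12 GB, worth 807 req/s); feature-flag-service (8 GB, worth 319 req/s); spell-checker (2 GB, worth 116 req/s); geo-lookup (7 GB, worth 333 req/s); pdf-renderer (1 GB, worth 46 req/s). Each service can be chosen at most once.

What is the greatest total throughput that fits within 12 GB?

807

Taking the top-ratio services first gives cache-warmer + spell-checker + pdf-renderer for 572 (8 GB).
Dropping cache-warmer and spell-checker and pdf-renderer frees 8 GB; slotting in thumbnail-service (12 GB) lifts the total to 807 at 12 GB.
Nothing else within 12 GB beats 807.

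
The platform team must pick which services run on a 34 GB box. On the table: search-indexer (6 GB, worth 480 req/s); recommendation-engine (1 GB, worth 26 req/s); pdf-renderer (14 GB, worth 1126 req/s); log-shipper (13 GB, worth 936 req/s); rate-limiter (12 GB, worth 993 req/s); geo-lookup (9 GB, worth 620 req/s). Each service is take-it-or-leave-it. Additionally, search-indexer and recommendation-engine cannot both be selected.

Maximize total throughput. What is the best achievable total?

2599

Search-indexer + pdf-renderer + rate-limiter uses 32 of the 34 GB and totals 2599.
The closest alternative, log-shipper + rate-limiter + geo-lookup, reaches only 2549.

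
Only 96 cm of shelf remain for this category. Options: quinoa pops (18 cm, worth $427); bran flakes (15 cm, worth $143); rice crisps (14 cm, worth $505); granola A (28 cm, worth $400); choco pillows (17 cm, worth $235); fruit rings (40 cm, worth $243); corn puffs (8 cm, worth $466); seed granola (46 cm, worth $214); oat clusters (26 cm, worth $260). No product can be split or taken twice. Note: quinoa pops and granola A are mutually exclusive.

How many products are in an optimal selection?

5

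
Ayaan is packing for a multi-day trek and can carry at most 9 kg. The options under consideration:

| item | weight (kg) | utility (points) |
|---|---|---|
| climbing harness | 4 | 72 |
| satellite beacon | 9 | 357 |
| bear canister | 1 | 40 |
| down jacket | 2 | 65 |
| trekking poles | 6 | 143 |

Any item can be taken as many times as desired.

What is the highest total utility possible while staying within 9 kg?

By utility per kg: bear canister 40.00, satellite beacon 39.67, down jacket 32.50, trekking poles 23.83 lead.
Taking 9×bear canister: 9 kg used, 360 in utility.

360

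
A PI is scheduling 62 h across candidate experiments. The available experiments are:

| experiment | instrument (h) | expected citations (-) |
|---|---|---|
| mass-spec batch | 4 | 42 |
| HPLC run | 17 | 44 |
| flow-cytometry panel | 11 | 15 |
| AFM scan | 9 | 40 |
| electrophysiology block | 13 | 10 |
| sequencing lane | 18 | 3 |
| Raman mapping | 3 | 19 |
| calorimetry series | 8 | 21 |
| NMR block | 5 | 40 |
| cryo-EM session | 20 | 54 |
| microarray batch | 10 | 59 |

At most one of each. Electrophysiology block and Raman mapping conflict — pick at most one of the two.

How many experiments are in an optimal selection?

Optimal total is 275.
mass-spec batch + AFM scan + Raman mapping + calorimetry series + NMR block + cryo-EM session + microarray batch hits 275 at 59 h.
All optima have 7 experiments.

7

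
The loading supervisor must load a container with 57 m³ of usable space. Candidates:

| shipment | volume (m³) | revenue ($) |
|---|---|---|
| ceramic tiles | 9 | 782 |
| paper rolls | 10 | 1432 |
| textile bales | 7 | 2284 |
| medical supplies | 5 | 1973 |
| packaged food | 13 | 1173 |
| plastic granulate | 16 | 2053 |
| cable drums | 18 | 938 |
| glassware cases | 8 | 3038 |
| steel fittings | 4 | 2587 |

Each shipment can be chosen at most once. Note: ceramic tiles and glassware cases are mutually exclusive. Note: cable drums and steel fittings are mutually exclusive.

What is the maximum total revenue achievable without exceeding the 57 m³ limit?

Ranking by ratio (revenue/m³): steel fittings 646.75, medical supplies 394.60, glassware cases 379.75.
Best packing: paper rolls + textile bales + medical supplies + plastic granulate + glassware cases + steel fittings — 50 m³, 13367 total.

13367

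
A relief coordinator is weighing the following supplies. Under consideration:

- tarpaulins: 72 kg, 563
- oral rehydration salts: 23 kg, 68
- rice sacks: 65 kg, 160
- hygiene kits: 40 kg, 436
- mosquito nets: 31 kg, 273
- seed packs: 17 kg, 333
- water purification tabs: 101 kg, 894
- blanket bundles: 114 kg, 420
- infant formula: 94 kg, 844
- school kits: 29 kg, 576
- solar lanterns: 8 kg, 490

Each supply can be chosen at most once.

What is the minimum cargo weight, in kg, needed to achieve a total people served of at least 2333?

Need the lightest bundle worth ≥ 2333.
tarpaulins + hygiene kits + seed packs + school kits + solar lanterns reaches 2398 using 166 kg.
No combination under 166 kg hits 2333.

166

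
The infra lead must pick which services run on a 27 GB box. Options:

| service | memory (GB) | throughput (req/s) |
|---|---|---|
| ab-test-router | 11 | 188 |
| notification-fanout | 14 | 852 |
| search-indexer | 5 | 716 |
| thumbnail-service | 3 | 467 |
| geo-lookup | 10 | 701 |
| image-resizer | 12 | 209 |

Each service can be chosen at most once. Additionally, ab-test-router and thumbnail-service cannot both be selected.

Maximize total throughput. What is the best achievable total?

2035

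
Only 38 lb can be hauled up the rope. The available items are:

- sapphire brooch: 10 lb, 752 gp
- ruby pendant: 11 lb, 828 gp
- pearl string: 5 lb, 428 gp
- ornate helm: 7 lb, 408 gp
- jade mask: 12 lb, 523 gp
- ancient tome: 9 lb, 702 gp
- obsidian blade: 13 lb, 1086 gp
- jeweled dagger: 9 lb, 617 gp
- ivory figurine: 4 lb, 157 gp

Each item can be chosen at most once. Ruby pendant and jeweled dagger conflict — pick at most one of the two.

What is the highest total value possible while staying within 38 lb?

3044

By value per lb: pearl string 85.60, obsidian blade 83.54, ancient tome 78.00 lead.
Ruby pendant + pearl string + ancient tome + obsidian blade uses 38 of the 38 lb and totals 3044.
That's the maximum — no feasible swap from here does better than 3044.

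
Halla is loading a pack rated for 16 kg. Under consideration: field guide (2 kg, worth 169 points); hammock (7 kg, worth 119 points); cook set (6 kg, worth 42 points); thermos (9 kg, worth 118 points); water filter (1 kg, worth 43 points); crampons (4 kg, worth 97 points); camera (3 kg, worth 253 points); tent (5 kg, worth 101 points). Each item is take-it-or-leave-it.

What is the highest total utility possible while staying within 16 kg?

Best packing: field guide + water filter + crampons + camera + tent — 15 kg, 663 total.

663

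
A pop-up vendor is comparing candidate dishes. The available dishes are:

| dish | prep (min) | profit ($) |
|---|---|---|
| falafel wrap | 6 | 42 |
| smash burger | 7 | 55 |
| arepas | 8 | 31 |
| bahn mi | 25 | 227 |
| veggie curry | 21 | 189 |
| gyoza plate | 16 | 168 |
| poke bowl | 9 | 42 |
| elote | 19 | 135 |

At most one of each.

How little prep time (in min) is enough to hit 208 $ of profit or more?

22

Need the lightest bundle worth ≥ 208.
falafel wrap + gyoza plate: 210 profit at 22 min.
Any bundle with less than 22 min falls short of 208.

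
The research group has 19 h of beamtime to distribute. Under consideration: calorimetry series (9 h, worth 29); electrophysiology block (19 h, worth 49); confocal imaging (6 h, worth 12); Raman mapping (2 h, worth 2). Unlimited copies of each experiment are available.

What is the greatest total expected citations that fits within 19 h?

The ratio ordering already packs tightly: 2×calorimetry series, 18 h, 58.

58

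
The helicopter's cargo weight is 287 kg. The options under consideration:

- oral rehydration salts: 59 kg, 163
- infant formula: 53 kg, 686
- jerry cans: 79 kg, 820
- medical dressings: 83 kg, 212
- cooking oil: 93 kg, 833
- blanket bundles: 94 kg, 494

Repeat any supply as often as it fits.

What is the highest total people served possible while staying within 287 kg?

5×infant formula uses 265 of the 287 kg and totals 3430.
Every other selection either busts 287 kg or fails to beat 3430.

3430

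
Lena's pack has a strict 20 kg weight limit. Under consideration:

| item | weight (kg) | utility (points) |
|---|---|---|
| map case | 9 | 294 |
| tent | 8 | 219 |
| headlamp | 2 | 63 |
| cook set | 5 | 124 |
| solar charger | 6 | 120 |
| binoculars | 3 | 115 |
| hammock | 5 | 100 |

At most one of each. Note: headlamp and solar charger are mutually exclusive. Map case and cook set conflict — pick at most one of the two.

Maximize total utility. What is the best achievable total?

628

Map case + tent + binoculars uses 20 of the 20 kg and totals 628.
No other feasible combination exceeds 628.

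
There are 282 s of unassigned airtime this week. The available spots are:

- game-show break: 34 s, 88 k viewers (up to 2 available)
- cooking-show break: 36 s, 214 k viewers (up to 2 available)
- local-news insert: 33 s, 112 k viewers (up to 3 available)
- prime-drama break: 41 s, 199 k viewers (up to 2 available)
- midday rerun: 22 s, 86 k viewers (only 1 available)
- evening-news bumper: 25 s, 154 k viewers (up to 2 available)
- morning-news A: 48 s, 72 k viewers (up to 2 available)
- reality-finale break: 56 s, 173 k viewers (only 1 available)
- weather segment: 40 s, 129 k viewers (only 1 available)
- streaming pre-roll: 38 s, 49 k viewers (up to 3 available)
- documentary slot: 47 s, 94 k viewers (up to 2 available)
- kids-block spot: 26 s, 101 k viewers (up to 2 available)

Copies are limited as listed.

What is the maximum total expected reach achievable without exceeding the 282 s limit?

The ratio ordering already packs tightly: 2×cooking-show break + 2×prime-drama break + midday rerun + 2×evening-news bumper + 2×kids-block spot, 278 s, 1422.
The spare 4 s is too small for any remaining spot, and no exchange beats 1422.

1422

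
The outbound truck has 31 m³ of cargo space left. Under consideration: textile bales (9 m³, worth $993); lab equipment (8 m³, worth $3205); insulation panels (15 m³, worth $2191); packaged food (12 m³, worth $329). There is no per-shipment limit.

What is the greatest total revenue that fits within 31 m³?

9615

By revenue per m³: lab equipment 400.62, insulation panels 146.07, textile bales 110.33, packaged food 27.42 lead.
Taking 3×lab equipment: 24 m³ used, 9615 in revenue.
That's the maximum — no swap from here does better than 9615.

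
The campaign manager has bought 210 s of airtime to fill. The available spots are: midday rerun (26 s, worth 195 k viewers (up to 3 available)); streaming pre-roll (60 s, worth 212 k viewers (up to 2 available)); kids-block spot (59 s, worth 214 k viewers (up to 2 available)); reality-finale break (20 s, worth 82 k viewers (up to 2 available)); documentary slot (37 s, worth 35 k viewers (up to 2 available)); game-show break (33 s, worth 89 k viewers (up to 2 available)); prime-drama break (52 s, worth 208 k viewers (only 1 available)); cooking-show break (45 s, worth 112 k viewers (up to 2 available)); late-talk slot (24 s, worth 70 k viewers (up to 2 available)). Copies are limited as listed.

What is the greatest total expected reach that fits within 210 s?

1089

Density check — midday rerun 7.50, reality-finale break 4.10, prime-drama break 4.00, kids-block spot 3.63 are the best per s.
The ratio heuristic lands on 3×midday rerun + 2×reality-finale break + prime-drama break + late-talk slot (1027) but leaves 16 s idle.
Dropping reality-finale break and late-talk slot frees 44 s; slotting in kids-block spot (59 s) lifts the total to 1089 at 209 s.
Nothing else within 210 s beats 1089.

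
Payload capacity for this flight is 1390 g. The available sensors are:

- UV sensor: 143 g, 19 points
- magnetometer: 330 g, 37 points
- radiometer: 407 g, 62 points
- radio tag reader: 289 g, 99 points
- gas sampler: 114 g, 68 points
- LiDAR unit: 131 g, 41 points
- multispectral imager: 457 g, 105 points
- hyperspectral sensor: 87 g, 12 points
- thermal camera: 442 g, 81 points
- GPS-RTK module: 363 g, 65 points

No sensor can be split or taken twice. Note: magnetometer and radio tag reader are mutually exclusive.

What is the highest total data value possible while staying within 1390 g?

378

Best packing: radio tag reader + gas sampler + LiDAR unit + multispectral imager + GPS-RTK module — 1354 g, 378 total.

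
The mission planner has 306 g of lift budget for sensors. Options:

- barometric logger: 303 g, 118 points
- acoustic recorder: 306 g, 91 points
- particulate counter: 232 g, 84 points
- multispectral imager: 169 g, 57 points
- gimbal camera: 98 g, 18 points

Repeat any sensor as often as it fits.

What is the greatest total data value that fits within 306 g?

Best packing: barometric logger — 303 g, 118 total.
The spare 3 g is too small for any remaining sensor, and no exchange beats 118.

118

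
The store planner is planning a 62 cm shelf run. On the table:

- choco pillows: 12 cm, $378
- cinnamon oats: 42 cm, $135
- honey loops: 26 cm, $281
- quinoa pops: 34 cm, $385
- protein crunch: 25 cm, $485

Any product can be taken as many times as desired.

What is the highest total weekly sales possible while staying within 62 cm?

Taking 5×choco pillows: 60 cm used, 1890 in weekly sales.

1890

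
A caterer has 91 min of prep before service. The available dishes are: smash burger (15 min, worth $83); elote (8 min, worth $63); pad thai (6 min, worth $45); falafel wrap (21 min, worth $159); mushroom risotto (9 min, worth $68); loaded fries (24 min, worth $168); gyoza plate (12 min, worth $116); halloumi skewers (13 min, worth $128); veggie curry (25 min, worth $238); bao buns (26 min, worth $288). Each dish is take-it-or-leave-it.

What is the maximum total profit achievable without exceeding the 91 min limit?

Taking the top-ratio dishes first gives elote + pad thai + gyoza plate + halloumi skewers + veggie curry + bao buns for 878 (90 min).
The 8 min tied up in elote is better spent on mushroom risotto — total rises to 883 (91 min).
Nothing else within 91 min beats 883.

883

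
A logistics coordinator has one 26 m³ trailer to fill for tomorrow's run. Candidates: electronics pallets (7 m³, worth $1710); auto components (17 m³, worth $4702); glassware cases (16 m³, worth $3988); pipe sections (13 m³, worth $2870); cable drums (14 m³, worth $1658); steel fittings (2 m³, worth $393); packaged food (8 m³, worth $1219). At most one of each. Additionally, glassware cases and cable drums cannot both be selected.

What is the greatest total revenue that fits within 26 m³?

6805

The ratio ordering already packs tightly: electronics pallets + auto components + steel fittings, 26 m³, 6805.
Runner-up electronics pallets + auto components tops out at 6412.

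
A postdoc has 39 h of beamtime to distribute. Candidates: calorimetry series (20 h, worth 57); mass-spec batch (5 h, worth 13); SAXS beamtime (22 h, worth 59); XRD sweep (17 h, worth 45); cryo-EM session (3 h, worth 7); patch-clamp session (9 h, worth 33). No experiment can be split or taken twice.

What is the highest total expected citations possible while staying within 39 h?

112

Filling by ratio: calorimetry series + mass-spec batch + cryo-EM session + patch-clamp session for 110, with 2 h left unused.
The 20 h tied up in calorimetry series is better spent on SAXS beamtime — total rises to 112 (39 h).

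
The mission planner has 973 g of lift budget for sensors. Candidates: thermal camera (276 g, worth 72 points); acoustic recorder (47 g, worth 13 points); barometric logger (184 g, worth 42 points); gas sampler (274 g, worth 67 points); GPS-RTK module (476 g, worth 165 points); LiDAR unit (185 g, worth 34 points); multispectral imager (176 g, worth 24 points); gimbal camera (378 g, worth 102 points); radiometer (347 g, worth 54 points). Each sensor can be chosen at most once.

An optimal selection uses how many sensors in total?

The maximum data value within 973 g is 280.
For example acoustic recorder + GPS-RTK module + gimbal camera achieves it, using 901 g.
Every optimal selection uses 3 sensors.

3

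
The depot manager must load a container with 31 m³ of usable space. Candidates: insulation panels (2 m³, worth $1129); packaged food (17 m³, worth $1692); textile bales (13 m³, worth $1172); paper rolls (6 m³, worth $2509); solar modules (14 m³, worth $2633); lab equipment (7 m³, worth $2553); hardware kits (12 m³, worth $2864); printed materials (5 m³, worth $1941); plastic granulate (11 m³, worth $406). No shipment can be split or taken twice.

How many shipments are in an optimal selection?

4

Optimal total is 9867.
paper rolls + lab equipment + hardware kits + printed materials hits 9867 at 30 m³.
All optima have 4 shipments.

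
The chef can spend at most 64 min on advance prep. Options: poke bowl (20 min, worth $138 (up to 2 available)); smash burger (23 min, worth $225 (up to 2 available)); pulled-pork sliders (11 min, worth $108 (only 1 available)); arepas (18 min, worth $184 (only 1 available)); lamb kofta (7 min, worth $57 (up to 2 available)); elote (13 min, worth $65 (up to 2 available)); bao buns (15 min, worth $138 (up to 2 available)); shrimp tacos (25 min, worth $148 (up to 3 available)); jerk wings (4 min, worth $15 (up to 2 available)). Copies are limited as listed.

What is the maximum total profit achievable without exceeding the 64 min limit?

634

The ratio heuristic lands on smash burger + pulled-pork sliders + arepas + lamb kofta + jerk wings (589) but leaves 1 min idle.
The 22 min tied up in pulled-pork sliders and lamb kofta and jerk wings is better spent on smash burger — total rises to 634 (64 min).
Every other selection either busts 64 min or exceeds an availability limit or fails to beat 634.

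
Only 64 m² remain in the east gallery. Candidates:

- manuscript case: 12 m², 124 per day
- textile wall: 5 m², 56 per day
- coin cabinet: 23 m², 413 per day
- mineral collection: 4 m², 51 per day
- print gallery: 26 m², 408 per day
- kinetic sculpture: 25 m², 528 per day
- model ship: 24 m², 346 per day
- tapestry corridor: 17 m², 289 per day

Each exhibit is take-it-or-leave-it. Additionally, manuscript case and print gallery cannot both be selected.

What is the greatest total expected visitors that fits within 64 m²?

Ranking by ratio (expected visitors/m²): kinetic sculpture 21.12, coin cabinet 17.96, tapestry corridor 17.00, print gallery 15.69.
Filling by ratio: textile wall + coin cabinet + mineral collection + kinetic sculpture for 1048, with 7 m² left unused.
Dropping textile wall frees 5 m²; slotting in manuscript case (12 m²) lifts the total to 1116 at 64 m².
The closest alternative, manuscript case + coin cabinet + kinetic sculpture, reaches only 1065.

1116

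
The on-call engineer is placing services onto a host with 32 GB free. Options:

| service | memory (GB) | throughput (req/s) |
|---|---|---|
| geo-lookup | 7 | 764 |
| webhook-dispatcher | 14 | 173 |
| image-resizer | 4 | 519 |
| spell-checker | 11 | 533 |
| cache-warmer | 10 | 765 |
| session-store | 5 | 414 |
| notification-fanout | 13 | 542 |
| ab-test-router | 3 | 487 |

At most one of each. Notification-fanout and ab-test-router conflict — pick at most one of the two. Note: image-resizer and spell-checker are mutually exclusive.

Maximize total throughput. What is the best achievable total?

Ranking by ratio (throughput/GB): ab-test-router 162.33, image-resizer 129.75, geo-lookup 109.14, session-store 82.80.
Best packing: geo-lookup + image-resizer + cache-warmer + session-store + ab-test-router — 29 GB, 2949 total.
The closest alternative, geo-lookup + spell-checker + cache-warmer + ab-test-router, reaches only 2549.

2949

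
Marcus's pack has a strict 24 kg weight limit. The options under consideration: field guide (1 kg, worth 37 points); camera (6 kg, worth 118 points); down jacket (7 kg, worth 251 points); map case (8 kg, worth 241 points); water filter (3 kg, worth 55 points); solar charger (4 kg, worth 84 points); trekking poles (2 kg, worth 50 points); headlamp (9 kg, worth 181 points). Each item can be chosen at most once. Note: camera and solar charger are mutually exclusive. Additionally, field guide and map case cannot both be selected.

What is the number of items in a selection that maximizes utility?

The maximum utility within 24 kg is 681.
For example down jacket + map case + water filter + solar charger + trekking poles achieves it, using 24 kg.
Every optimal selection uses 5 items.

5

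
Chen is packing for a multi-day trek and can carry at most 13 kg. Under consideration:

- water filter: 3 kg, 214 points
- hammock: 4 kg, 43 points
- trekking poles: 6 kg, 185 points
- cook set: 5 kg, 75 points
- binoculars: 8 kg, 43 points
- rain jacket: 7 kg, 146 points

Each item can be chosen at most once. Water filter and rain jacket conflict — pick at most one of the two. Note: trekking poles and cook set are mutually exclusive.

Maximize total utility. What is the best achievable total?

442

Best packing: water filter + hammock + trekking poles — 13 kg, 442 total.
Next best is water filter + trekking poles at 399 (9 kg) — short by 43.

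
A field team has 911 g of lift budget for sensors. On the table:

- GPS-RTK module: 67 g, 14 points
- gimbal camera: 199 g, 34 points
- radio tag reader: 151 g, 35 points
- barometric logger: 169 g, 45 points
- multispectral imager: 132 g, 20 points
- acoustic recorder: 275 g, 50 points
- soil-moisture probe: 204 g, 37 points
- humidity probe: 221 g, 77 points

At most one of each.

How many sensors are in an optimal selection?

Optimal total is 221.
GPS-RTK module + radio tag reader + barometric logger + acoustic recorder + humidity probe hits 221 at 883 g.
Every optimal selection uses 5 sensors.

5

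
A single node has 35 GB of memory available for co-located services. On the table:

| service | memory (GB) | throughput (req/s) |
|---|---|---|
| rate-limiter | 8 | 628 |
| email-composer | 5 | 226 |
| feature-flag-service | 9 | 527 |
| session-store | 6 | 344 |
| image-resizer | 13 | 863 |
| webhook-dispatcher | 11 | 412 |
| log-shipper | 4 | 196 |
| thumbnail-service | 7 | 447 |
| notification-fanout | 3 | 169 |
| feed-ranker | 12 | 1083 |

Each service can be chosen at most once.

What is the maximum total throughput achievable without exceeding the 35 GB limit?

2582

The ratio heuristic lands on rate-limiter + image-resizer + feed-ranker (2574) but leaves 2 GB idle.
Dropping image-resizer frees 13 GB; slotting in feature-flag-service + session-store (15 GB) lifts the total to 2582 at 35 GB.
Every other selection either busts 35 GB or fails to beat 2582.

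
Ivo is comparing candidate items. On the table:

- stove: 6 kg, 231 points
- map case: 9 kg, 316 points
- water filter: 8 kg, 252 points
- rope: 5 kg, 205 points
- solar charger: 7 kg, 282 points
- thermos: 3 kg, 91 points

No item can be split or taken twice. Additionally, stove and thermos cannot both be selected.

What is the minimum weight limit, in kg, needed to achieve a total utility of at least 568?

Minimise kg subject to total utility ≥ 568.
rope + solar charger + thermos: 578 utility at 15 kg.
No combination under 15 kg hits 568.

15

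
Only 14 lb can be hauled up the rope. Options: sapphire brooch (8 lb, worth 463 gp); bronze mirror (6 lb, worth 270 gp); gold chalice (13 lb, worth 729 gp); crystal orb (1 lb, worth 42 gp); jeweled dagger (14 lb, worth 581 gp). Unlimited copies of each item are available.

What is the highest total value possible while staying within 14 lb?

771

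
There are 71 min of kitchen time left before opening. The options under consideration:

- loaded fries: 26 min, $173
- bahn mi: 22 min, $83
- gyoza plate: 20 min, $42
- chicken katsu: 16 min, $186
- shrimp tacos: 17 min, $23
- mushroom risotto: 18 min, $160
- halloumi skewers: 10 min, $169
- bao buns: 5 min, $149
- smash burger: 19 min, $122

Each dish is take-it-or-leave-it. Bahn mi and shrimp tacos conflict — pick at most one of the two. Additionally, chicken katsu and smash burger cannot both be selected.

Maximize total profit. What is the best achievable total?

747

Ranking by ratio (profit/min): bao buns 29.80, halloumi skewers 16.90, chicken katsu 11.62, mushroom risotto 8.89.
Best packing: bahn mi + chicken katsu + mushroom risotto + halloumi skewers + bao buns — 71 min, 747 total.
Nothing else feasible within 71 min beats 747.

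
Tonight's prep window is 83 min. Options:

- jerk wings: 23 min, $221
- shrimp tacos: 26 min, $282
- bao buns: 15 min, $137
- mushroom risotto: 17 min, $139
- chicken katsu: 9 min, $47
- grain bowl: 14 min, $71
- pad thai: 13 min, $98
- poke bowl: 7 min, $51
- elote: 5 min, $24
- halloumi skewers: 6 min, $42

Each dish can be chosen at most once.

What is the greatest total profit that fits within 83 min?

780

Density check — shrimp tacos 10.85, jerk wings 9.61, bao buns 9.13, mushroom risotto 8.18 are the best per min.
Taking the top-ratio dishes first gives jerk wings + shrimp tacos + bao buns + mushroom risotto for 779 (81 min).
Dropping mushroom risotto frees 17 min; slotting in pad thai + halloumi skewers (19 min) lifts the total to 780 at 83 min.
An exhaustive check of the 1024 subsets confirms 780.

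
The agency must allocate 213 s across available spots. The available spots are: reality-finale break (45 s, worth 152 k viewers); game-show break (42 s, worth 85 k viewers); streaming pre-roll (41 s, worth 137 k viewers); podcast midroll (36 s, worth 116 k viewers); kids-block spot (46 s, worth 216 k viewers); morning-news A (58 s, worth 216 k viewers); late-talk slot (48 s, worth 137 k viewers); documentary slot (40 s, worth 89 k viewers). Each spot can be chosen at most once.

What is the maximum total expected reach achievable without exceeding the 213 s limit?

721

Best packing: reality-finale break + streaming pre-roll + kids-block spot + morning-news A — 190 s, 721 total.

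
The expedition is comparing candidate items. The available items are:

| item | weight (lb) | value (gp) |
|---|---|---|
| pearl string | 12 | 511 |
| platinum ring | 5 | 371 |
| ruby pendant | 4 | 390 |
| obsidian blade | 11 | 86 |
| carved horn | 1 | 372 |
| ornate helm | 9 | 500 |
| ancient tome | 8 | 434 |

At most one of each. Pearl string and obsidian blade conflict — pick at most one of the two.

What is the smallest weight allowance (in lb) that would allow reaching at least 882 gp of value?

Look for the lowest-weight combination reaching 882.
Taking platinum ring + ruby pendant + carved horn gives 1133 (≥ 882) for 10 lb.
Any bundle with less than 10 lb falls short of 882.

10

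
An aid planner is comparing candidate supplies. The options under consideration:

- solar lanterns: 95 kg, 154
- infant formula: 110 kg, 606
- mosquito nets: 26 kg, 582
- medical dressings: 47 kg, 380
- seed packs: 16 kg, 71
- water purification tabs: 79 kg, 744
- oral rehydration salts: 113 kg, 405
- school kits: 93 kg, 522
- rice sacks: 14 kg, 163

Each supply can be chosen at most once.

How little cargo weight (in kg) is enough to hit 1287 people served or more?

Need the lightest bundle worth ≥ 1287.
Taking mosquito nets + water purification tabs gives 1326 (≥ 1287) for 105 kg.
Any bundle with less than 105 kg falls short of 1287.

105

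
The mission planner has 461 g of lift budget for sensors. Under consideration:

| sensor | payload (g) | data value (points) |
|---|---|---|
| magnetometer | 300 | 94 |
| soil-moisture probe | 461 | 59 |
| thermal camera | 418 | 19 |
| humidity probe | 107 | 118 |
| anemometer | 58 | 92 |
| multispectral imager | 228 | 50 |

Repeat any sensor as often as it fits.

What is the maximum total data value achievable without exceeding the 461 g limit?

By data value per g: anemometer 1.59, humidity probe 1.10, magnetometer 0.31 lead.
Taking the top-ratio sensors first gives 7×anemometer for 644 (406 g).
Dropping anemometer frees 58 g; slotting in humidity probe (107 g) lifts the total to 670 at 455 g.
Every other selection either busts 461 g or fails to beat 670.

670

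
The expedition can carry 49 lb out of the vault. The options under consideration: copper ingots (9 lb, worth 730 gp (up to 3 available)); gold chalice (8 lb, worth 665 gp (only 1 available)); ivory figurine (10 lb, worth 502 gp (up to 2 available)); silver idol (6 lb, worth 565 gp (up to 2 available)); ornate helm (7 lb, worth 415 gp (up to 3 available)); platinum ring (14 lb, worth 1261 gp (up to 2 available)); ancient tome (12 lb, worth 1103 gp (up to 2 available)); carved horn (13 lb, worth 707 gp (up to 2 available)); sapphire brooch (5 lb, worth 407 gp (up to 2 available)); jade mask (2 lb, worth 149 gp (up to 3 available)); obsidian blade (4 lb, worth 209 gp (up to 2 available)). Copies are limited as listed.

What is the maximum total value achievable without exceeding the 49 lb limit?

Taking the top-ratio items first gives gold chalice + 2×silver idol + 2×ancient tome + sapphire brooch for 4408 (49 lb).
Dropping gold chalice and silver idol frees 14 lb; slotting in platinum ring (14 lb) lifts the total to 4439 at 49 lb.
That's the maximum — no swap from here does better than 4439.

4439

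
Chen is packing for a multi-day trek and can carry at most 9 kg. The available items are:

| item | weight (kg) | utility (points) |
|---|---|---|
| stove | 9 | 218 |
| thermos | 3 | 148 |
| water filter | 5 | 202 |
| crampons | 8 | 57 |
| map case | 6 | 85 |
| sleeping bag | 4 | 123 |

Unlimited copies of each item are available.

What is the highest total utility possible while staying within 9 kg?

Density check — thermos 49.33, water filter 40.40, sleeping bag 30.75 are the best per kg.
Best packing: 3×thermos — 9 kg, 444 total.

444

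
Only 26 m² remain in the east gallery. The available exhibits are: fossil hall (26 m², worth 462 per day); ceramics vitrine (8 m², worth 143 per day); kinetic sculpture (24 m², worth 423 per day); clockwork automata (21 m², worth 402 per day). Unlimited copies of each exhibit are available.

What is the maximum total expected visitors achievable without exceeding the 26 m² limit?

462

By expected visitors per m²: clockwork automata 19.14, ceramics vitrine 17.88, fossil hall 17.77, kinetic sculpture 17.62 lead.
Taking the top-ratio exhibits first gives clockwork automata for 402 (21 m²).
The 21 m² tied up in clockwork automata is better spent on fossil hall — total rises to 462 (26 m²).
Nothing else within 26 m² beats 462.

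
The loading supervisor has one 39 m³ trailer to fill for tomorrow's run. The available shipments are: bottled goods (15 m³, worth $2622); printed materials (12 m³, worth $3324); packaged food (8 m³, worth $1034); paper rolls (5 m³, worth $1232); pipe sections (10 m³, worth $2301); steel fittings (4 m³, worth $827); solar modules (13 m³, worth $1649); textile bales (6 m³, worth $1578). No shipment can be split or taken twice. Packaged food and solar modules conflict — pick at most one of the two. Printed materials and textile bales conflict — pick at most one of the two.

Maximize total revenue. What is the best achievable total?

8718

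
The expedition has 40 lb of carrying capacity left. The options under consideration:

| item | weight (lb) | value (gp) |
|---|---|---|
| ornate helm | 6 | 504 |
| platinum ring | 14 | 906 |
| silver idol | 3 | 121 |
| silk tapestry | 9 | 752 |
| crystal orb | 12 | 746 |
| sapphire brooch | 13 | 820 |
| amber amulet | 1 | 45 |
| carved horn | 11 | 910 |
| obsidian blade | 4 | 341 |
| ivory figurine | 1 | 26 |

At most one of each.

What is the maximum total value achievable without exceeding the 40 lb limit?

3072

Filling by ratio: ornate helm + silver idol + silk tapestry + amber amulet + carved horn + obsidian blade + ivory figurine for 2699, with 5 lb left unused.
But ornate helm + platinum ring + silk tapestry + carved horn fits in 40 lb and reaches 3072.
No other feasible combination exceeds 3072.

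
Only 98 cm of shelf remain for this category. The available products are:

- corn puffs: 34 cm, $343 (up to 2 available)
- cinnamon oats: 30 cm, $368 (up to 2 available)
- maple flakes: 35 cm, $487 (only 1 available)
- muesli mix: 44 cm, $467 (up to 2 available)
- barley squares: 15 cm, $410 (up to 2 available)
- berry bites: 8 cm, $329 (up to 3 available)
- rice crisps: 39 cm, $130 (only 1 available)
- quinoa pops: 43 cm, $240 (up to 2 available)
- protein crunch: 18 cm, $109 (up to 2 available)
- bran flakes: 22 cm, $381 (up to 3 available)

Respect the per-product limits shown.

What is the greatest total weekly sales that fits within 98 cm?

Best packing: 2×barley squares + 3×berry bites + 2×bran flakes — 98 cm, 2569 total.
No other feasible combination exceeds 2569.

2569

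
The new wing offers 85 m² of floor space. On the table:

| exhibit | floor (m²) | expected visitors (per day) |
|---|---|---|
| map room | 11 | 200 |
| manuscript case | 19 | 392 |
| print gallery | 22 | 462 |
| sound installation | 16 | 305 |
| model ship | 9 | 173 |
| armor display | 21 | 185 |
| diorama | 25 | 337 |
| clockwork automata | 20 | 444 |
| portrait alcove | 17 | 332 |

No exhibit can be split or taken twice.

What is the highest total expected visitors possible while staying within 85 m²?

Ranking by ratio (expected visitors/m²): clockwork automata 22.20, print gallery 21.00, manuscript case 20.63.
A density-first pass picks manuscript case + print gallery + clockwork automata + portrait alcove — 1630 at 78 m².
Dropping manuscript case frees 19 m²; slotting in sound installation + model ship (25 m²) lifts the total to 1716 at 84 m².
Runner-up map room + manuscript case + print gallery + sound installation + portrait alcove tops out at 1691.

1716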